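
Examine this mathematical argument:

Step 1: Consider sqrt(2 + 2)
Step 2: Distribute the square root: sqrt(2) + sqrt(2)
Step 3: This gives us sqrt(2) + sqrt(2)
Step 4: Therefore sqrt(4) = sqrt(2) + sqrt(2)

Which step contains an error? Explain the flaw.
Step 2: Distribute the square root: sqrt(2) + sqrt(2)

Step 2 incorrectly 'distributes' the square root over addition. The square root function does not distribute: sqrt(a + b) ≠ sqrt(a) + sqrt(b). In fact, sqrt(2 + 2) = sqrt(4) ≈ 2.0000, while sqrt(2) + sqrt(2) ≈ 2.8284.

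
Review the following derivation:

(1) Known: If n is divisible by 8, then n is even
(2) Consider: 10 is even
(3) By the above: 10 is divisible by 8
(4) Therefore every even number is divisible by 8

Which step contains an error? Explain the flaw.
Step 3: By the above: 10 is divisible by 8

Step 3 commits the fallacy of affirming the consequent. The known fact 'divisible by 8 → even' does NOT imply 'even → divisible by 8'. That would be the converse, which is false. For example, 10 is even but 10 ÷ 8 = 1.25, which is not an integer.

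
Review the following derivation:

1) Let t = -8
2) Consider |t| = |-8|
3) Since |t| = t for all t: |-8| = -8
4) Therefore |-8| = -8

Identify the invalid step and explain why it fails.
Step 3: Since |t| = t for all t: |-8| = -8

Step 3 incorrectly states that |t| = t for all t. The correct definition is |t| = t when t >= 0, and |t| = -t when t < 0. Since -8 < 0, we have |-8| = -(-8) = 8, not -8.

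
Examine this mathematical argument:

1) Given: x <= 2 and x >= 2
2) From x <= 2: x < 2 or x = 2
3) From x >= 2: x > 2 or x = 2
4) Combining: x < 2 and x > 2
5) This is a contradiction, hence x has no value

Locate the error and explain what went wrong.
Step 4: Combining: x < 2 and x > 2

Step 4 incorrectly combines the conditions. From x <= 2 and x >= 2, the intersection is x = 2. The error treats the 'or' cases as 'and' requirements. The correct conclusion is that x = 2 is the unique solution, not that no solution exists.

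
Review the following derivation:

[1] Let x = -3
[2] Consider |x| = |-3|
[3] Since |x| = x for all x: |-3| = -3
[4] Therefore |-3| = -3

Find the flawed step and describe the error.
Step 3: Since |x| = x for all x: |-3| = -3

Step 3 incorrectly states that |x| = x for all x. The correct definition is |x| = x when x >= 0, and |x| = -x when x < 0. Since -3 < 0, we have |-3| = -(-3) = 3, not -3.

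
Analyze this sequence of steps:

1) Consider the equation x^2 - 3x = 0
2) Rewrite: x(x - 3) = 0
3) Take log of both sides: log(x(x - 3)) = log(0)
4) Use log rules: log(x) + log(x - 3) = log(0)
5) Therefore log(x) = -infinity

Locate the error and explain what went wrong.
Step 3: Take log of both sides: log(x(x - 3)) = log(0)

Step 3 takes the logarithm of both sides, resulting in log(0) on the right side. The logarithm is only defined for positive numbers; log(0) is undefined (approaches negative infinity). This operation is invalid.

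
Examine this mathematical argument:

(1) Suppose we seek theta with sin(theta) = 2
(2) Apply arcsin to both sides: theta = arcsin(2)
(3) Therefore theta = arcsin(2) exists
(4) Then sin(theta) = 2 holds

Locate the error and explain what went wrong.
Step 2: Apply arcsin to both sides: theta = arcsin(2)

Step 2 applies arcsin to 2. However, arcsin(x) is only defined for x in [-1, 1] because sin(theta) can only produce values in that range. Since |2| > 1, arcsin(2) is undefined. There is no angle whose sine equals 2.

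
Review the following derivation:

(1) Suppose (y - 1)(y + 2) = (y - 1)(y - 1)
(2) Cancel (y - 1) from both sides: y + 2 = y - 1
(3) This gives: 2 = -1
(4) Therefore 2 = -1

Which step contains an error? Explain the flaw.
Step 2: Cancel (y - 1) from both sides: y + 2 = y - 1

Step 2 cancels (y - 1) from both sides. This is only valid if (y - 1) ≠ 0, i.e., y ≠ 1. When y = 1, both sides equal zero regardless of the other factors. The correct approach requires considering y = 1 as a separate case.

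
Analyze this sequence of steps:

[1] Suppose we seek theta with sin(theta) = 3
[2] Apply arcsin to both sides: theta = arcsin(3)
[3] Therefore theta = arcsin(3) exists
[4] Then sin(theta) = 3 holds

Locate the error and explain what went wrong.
Step 2: Apply arcsin to both sides: theta = arcsin(3)

Step 2 applies arcsin to 3. However, arcsin(x) is only defined for x in [-1, 1] because sin(theta) can only produce values in that range. Since |3| > 1, arcsin(3) is undefined. There is no angle whose sine equals 3.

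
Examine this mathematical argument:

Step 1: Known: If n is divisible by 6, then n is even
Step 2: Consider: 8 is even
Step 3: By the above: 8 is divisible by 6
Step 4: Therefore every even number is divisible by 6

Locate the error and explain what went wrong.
Step 3: By the above: 8 is divisible by 6

Step 3 commits the fallacy of affirming the consequent. The known fact 'divisible by 6 → even' does NOT imply 'even → divisible by 6'. That would be the converse, which is false. For example, 8 is even but 8 ÷ 6 = 1.33, which is not an integer.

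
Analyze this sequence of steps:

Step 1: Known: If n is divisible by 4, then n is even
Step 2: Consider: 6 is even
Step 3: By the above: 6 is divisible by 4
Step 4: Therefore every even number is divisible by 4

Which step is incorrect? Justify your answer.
Step 3: By the above: 6 is divisible by 4

Step 3 commits the fallacy of affirming the consequent. The known fact 'divisible by 4 → even' does NOT imply 'even → divisible by 4'. That would be the converse, which is false. For example, 6 is even but 6 ÷ 4 = 1.50, which is not an integer.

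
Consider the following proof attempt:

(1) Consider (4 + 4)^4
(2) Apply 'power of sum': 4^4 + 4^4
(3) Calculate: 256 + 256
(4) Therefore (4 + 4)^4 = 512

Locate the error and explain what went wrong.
Step 2: Apply 'power of sum': 4^4 + 4^4

Step 2 incorrectly applies a non-existent rule '(a+b)^n = a^n + b^n'. This is false in general. The correct expansion uses the binomial theorem. The actual value is (4 + 4)^4 = 8^4 = 4096, not 512.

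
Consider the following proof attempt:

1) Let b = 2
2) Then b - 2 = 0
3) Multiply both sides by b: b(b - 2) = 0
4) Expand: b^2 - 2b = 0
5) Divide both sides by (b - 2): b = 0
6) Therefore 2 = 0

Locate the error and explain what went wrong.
Step 5: Divide both sides by (b - 2): b = 0

Step 5 divides both sides by (b - 2). However, since b = 2, we have (b - 2) = 0. Division by zero is undefined, making this step invalid.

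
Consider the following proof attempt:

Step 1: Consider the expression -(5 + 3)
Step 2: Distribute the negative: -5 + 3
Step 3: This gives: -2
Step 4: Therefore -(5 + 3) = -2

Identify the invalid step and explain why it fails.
Step 2: Distribute the negative: -5 + 3

Step 2 incorrectly distributes the negative sign. The correct distribution is -(5 + 3) = -5 - 3 = -8. The negative must be applied to both terms, not just the first. The error treats -(5 + 3) as -5 + 3, which equals -2 instead of -8.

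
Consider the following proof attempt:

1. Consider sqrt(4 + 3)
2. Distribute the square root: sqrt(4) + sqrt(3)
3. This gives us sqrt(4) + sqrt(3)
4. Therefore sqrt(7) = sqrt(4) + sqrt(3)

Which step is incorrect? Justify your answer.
Step 2: Distribute the square root: sqrt(4) + sqrt(3)

Step 2 incorrectly 'distributes' the square root over addition. The square root function does not distribute: sqrt(a + b) ≠ sqrt(a) + sqrt(b). In fact, sqrt(4 + 3) = sqrt(7) ≈ 2.6458, while sqrt(4) + sqrt(3) ≈ 3.7321.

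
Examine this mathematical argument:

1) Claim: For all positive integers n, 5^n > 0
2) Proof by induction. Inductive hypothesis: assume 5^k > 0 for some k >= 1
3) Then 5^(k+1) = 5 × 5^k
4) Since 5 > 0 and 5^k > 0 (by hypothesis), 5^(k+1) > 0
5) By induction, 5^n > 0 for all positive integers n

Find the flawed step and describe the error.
Step 5: By induction, 5^n > 0 for all positive integers n

Step 5 concludes the proof by induction, but no base case was ever established. A valid induction proof requires: (1) a base case proving 5^1 > 0, and (2) an inductive step showing IF 5^k > 0 THEN 5^(k+1) > 0. Steps 2-4 correctly establish the inductive step, but without the base case the conclusion in step 5 does not follow.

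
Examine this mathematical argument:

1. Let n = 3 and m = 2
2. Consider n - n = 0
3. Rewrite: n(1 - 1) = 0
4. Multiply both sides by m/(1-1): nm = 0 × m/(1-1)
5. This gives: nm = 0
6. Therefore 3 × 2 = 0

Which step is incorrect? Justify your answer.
Step 4: Multiply both sides by m/(1-1): nm = 0 × m/(1-1)

Step 4 multiplies both sides by m/(1-1). However, 1-1 = 0, so this is multiplication by m/0, which is undefined. We cannot multiply by an undefined expression.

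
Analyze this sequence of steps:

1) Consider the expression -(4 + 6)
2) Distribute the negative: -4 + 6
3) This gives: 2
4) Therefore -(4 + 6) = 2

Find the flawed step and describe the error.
Step 2: Distribute the negative: -4 + 6

Step 2 incorrectly distributes the negative sign. The correct distribution is -(4 + 6) = -4 - 6 = -10. The negative must be applied to both terms, not just the first. The error treats -(4 + 6) as -4 + 6, which equals 2 instead of -10.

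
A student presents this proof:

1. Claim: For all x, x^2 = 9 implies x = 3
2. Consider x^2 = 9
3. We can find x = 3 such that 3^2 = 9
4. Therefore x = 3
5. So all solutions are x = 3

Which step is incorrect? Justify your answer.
Step 4: Therefore x = 3

Step 4 incorrectly concludes that x = 3 is the only solution. The proof shows that x = 3 is A solution (existence), but does not show it is the ONLY solution (uniqueness). In fact, x = -3 is also a solution since (-3)^2 = 9. Finding one solution doesn't prove there are no others.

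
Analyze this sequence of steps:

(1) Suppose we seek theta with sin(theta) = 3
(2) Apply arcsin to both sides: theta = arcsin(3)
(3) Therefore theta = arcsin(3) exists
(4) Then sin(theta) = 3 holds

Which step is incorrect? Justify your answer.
Step 2: Apply arcsin to both sides: theta = arcsin(3)

Step 2 applies arcsin to 3. However, arcsin(x) is only defined for x in [-1, 1] because sin(theta) can only produce values in that range. Since |3| > 1, arcsin(3) is undefined. There is no angle whose sine equals 3.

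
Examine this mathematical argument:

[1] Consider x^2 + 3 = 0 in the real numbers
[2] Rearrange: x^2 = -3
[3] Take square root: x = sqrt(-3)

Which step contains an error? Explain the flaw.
Step 3: Take square root: x = sqrt(-3)

Step 3 takes the square root of -3, which is negative. In the real number system, the square root of a negative number is undefined. The equation x^2 + 3 = 0 has no real solutions. Square roots of negative numbers only exist in the complex numbers.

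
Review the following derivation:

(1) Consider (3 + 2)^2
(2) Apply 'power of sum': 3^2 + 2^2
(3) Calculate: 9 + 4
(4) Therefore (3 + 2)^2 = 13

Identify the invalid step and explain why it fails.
Step 2: Apply 'power of sum': 3^2 + 2^2

Step 2 incorrectly applies a non-existent rule '(a+b)^n = a^n + b^n'. This is false in general. The correct expansion uses the binomial theorem. The actual value is (3 + 2)^2 = 5^2 = 25, not 13.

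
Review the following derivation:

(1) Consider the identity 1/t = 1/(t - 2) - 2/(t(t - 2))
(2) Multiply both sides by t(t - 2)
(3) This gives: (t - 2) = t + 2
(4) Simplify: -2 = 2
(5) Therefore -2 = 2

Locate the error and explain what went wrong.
Step 3: This gives: (t - 2) = t + 2

Step 3 makes a sign error when clearing denominators. Multiplying -2/(t(t - 2)) by t(t - 2) gives -2, not +2. The correct result is (t - 2) = t - 2, which is trivially true, not (t - 2) = t + 2. (Step 1 is a valid identity: 1/(t - 2) - 2/(t(t - 2)) = (t - 2)/(t(t - 2)) = 1/t.)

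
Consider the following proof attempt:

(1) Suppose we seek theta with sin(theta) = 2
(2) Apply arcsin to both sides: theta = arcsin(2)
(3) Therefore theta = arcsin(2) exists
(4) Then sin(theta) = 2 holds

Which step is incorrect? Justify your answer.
Step 2: Apply arcsin to both sides: theta = arcsin(2)

Step 2 applies arcsin to 2. However, arcsin(x) is only defined for x in [-1, 1] because sin(theta) can only produce values in that range. Since |2| > 1, arcsin(2) is undefined. There is no angle whose sine equals 2.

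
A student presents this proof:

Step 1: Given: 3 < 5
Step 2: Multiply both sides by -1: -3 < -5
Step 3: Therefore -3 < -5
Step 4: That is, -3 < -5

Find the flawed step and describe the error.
Step 2: Multiply both sides by -1: -3 < -5

Step 2 multiplies both sides by -1 but fails to reverse the inequality sign. When multiplying (or dividing) an inequality by a negative number, the direction must be reversed. Since 3 < 5, we should get -3 > -5, i.e., -3 > -5.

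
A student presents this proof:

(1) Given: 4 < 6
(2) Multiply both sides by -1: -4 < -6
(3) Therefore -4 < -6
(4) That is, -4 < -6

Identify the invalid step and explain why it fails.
Step 2: Multiply both sides by -1: -4 < -6

Step 2 multiplies both sides by -1 but fails to reverse the inequality sign. When multiplying (or dividing) an inequality by a negative number, the direction must be reversed. Since 4 < 6, we should get -4 > -6, i.e., -4 > -6.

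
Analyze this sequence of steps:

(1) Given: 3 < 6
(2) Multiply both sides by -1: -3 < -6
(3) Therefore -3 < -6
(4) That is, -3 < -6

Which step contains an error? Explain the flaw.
Step 2: Multiply both sides by -1: -3 < -6

Step 2 multiplies both sides by -1 but fails to reverse the inequality sign. When multiplying (or dividing) an inequality by a negative number, the direction must be reversed. Since 3 < 6, we should get -3 > -6, i.e., -3 > -6.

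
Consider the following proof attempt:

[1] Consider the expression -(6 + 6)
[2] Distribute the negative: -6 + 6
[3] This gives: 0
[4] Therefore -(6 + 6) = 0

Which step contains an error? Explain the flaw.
Step 2: Distribute the negative: -6 + 6

Step 2 incorrectly distributes the negative sign. The correct distribution is -(6 + 6) = -6 - 6 = -12. The negative must be applied to both terms, not just the first. The error treats -(6 + 6) as -6 + 6, which equals 0 instead of -12.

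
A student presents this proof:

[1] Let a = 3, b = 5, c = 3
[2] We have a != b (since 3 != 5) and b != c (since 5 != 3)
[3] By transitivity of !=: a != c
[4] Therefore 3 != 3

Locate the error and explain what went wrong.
Step 3: By transitivity of !=: a != c

Step 3 incorrectly applies transitivity to the '!=' relation. Transitivity states: if a R b and b R c, then a R c. However, '!=' is not transitive. Counterexample: 3 != 5 and 5 != 3, but 3 = 3 (both equal 3). Transitivity holds for relations like <, <=, =, but not for !=.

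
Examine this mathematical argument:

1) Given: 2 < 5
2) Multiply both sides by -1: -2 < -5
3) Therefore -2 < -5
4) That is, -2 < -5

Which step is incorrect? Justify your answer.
Step 2: Multiply both sides by -1: -2 < -5

Step 2 multiplies both sides by -1 but fails to reverse the inequality sign. When multiplying (or dividing) an inequality by a negative number, the direction must be reversed. Since 2 < 5, we should get -2 > -5, i.e., -2 > -5.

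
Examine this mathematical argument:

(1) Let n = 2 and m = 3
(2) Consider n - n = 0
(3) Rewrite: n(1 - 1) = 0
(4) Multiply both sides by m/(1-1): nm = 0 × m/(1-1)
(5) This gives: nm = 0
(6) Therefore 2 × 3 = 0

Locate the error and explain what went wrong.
Step 4: Multiply both sides by m/(1-1): nm = 0 × m/(1-1)

Step 4 multiplies both sides by m/(1-1). However, 1-1 = 0, so this is multiplication by m/0, which is undefined. We cannot multiply by an undefined expression.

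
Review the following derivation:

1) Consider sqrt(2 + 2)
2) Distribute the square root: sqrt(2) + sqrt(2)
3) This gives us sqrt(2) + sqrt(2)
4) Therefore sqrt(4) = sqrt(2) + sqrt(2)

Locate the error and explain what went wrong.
Step 2: Distribute the square root: sqrt(2) + sqrt(2)

Step 2 incorrectly 'distributes' the square root over addition. The square root function does not distribute: sqrt(a + b) ≠ sqrt(a) + sqrt(b). In fact, sqrt(2 + 2) = sqrt(4) ≈ 2.0000, while sqrt(2) + sqrt(2) ≈ 2.8284.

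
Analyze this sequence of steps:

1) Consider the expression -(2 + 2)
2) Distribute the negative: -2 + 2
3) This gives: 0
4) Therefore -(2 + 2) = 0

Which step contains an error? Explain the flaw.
Step 2: Distribute the negative: -2 + 2

Step 2 incorrectly distributes the negative sign. The correct distribution is -(2 + 2) = -2 - 2 = -4. The negative must be applied to both terms, not just the first. The error treats -(2 + 2) as -2 + 2, which equals 0 instead of -4.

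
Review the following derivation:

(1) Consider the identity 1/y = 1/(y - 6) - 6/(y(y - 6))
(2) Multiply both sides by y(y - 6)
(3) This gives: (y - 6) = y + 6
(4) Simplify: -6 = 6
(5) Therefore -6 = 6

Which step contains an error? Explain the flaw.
Step 3: This gives: (y - 6) = y + 6

Step 3 makes a sign error when clearing denominators. Multiplying -6/(y(y - 6)) by y(y - 6) gives -6, not +6. The correct result is (y - 6) = y - 6, which is trivially true, not (y - 6) = y + 6. (Step 1 is a valid identity: 1/(y - 6) - 6/(y(y - 6)) = (y - 6)/(y(y - 6)) = 1/y.)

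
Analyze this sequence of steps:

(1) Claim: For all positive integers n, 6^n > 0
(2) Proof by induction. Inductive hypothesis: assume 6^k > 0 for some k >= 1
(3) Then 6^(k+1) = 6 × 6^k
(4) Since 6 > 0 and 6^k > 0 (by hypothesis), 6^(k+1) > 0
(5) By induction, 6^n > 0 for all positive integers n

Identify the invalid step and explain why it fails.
Step 5: By induction, 6^n > 0 for all positive integers n

Step 5 concludes the proof by induction, but no base case was ever established. A valid induction proof requires: (1) a base case proving 6^1 > 0, and (2) an inductive step showing IF 6^k > 0 THEN 6^(k+1) > 0. Steps 2-4 correctly establish the inductive step, but without the base case the conclusion in step 5 does not follow.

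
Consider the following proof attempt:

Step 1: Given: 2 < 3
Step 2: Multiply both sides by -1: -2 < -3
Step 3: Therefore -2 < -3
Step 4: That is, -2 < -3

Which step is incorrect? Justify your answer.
Step 2: Multiply both sides by -1: -2 < -3

Step 2 multiplies both sides by -1 but fails to reverse the inequality sign. When multiplying (or dividing) an inequality by a negative number, the direction must be reversed. Since 2 < 3, we should get -2 > -3, i.e., -2 > -3.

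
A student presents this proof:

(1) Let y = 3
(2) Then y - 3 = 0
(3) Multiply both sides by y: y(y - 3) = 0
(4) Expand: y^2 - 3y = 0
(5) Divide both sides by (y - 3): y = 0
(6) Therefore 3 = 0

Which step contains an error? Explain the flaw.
Step 5: Divide both sides by (y - 3): y = 0

Step 5 divides both sides by (y - 3). However, since y = 3, we have (y - 3) = 0. Division by zero is undefined, making this step invalid.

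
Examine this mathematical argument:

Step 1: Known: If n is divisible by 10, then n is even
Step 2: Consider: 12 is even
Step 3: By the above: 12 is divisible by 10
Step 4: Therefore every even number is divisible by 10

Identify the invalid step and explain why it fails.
Step 3: By the above: 12 is divisible by 10

Step 3 commits the fallacy of affirming the consequent. The known fact 'divisible by 10 → even' does NOT imply 'even → divisible by 10'. That would be the converse, which is false. For example, 12 is even but 12 ÷ 10 = 1.20, which is not an integer.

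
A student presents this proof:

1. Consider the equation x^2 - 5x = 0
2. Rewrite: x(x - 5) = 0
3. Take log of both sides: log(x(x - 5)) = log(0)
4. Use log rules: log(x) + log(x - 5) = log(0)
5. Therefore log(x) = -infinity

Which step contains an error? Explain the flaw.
Step 3: Take log of both sides: log(x(x - 5)) = log(0)

Step 3 takes the logarithm of both sides, resulting in log(0) on the right side. The logarithm is only defined for positive numbers; log(0) is undefined (approaches negative infinity). This operation is invalid.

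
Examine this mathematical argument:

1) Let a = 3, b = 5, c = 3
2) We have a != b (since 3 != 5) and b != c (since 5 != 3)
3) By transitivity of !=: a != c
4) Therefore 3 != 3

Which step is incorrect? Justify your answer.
Step 3: By transitivity of !=: a != c

Step 3 incorrectly applies transitivity to the '!=' relation. Transitivity states: if a R b and b R c, then a R c. However, '!=' is not transitive. Counterexample: 3 != 5 and 5 != 3, but 3 = 3 (both equal 3). Transitivity holds for relations like <, <=, =, but not for !=.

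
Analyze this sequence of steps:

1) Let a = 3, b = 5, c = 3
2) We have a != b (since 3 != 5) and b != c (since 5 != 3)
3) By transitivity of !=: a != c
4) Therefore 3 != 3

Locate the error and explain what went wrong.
Step 3: By transitivity of !=: a != c

Step 3 incorrectly applies transitivity to the '!=' relation. Transitivity states: if a R b and b R c, then a R c. However, '!=' is not transitive. Counterexample: 3 != 5 and 5 != 3, but 3 = 3 (both equal 3). Transitivity holds for relations like <, <=, =, but not for !=.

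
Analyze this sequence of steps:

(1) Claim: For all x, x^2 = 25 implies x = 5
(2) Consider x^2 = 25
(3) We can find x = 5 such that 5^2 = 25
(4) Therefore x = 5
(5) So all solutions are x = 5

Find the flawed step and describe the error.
Step 4: Therefore x = 5

Step 4 incorrectly concludes that x = 5 is the only solution. The proof shows that x = 5 is A solution (existence), but does not show it is the ONLY solution (uniqueness). In fact, x = -5 is also a solution since (-5)^2 = 25. Finding one solution doesn't prove there are no others.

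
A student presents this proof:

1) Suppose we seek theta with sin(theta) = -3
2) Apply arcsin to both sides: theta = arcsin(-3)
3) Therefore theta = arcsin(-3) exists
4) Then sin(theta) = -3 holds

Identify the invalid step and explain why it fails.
Step 2: Apply arcsin to both sides: theta = arcsin(-3)

Step 2 applies arcsin to -3. However, arcsin(x) is only defined for x in [-1, 1] because sin(theta) can only produce values in that range. Since |-3| > 1, arcsin(-3) is undefined. There is no angle whose sine equals -3.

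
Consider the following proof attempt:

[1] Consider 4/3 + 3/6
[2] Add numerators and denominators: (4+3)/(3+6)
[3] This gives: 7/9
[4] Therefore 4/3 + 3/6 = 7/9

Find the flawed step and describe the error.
Step 2: Add numerators and denominators: (4+3)/(3+6)

Step 2 incorrectly adds fractions by separately adding numerators and denominators. This is wrong. The correct method requires a common denominator: 4/3 + 3/6 = (4×6 + 3×3)/(3×6) = 33/18 = 11/6. The method used gives 7/9, which is different.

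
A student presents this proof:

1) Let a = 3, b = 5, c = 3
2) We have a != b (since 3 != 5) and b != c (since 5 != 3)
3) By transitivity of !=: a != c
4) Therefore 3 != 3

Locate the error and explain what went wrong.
Step 3: By transitivity of !=: a != c

Step 3 incorrectly applies transitivity to the '!=' relation. Transitivity states: if a R b and b R c, then a R c. However, '!=' is not transitive. Counterexample: 3 != 5 and 5 != 3, but 3 = 3 (both equal 3). Transitivity holds for relations like <, <=, =, but not for !=.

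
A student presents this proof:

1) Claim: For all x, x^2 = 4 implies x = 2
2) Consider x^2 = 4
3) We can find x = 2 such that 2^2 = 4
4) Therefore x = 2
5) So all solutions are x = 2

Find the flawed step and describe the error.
Step 4: Therefore x = 2

Step 4 incorrectly concludes that x = 2 is the only solution. The proof shows that x = 2 is A solution (existence), but does not show it is the ONLY solution (uniqueness). In fact, x = -2 is also a solution since (-2)^2 = 4. Finding one solution doesn't prove there are no others.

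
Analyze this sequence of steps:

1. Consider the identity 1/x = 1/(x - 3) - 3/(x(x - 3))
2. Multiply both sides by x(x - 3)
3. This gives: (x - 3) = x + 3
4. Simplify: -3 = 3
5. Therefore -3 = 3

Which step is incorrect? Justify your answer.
Step 3: This gives: (x - 3) = x + 3

Step 3 makes a sign error when clearing denominators. Multiplying -3/(x(x - 3)) by x(x - 3) gives -3, not +3. The correct result is (x - 3) = x - 3, which is trivially true, not (x - 3) = x + 3. (Step 1 is a valid identity: 1/(x - 3) - 3/(x(x - 3)) = (x - 3)/(x(x - 3)) = 1/x.)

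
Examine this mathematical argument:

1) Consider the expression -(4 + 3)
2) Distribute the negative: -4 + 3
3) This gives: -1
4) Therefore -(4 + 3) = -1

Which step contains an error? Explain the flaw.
Step 2: Distribute the negative: -4 + 3

Step 2 incorrectly distributes the negative sign. The correct distribution is -(4 + 3) = -4 - 3 = -7. The negative must be applied to both terms, not just the first. The error treats -(4 + 3) as -4 + 3, which equals -1 instead of -7.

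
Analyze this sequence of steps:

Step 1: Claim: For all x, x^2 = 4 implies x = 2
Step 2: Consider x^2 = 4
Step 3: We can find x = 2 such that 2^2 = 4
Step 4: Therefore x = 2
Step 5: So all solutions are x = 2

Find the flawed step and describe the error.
Step 4: Therefore x = 2

Step 4 incorrectly concludes that x = 2 is the only solution. The proof shows that x = 2 is A solution (existence), but does not show it is the ONLY solution (uniqueness). In fact, x = -2 is also a solution since (-2)^2 = 4. Finding one solution doesn't prove there are no others.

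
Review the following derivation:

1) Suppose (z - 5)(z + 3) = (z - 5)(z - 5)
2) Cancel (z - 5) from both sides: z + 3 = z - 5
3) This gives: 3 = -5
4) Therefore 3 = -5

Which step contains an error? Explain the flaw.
Step 2: Cancel (z - 5) from both sides: z + 3 = z - 5

Step 2 cancels (z - 5) from both sides. This is only valid if (z - 5) ≠ 0, i.e., z ≠ 5. When z = 5, both sides equal zero regardless of the other factors. The correct approach requires considering z = 5 as a separate case.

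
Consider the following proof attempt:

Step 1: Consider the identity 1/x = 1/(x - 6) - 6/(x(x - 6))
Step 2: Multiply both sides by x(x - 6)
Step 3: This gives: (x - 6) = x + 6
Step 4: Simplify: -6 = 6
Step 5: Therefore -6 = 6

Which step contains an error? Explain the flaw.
Step 3: This gives: (x - 6) = x + 6

Step 3 makes a sign error when clearing denominators. Multiplying -6/(x(x - 6)) by x(x - 6) gives -6, not +6. The correct result is (x - 6) = x - 6, which is trivially true, not (x - 6) = x + 6. (Step 1 is a valid identity: 1/(x - 6) - 6/(x(x - 6)) = (x - 6)/(x(x - 6)) = 1/x.)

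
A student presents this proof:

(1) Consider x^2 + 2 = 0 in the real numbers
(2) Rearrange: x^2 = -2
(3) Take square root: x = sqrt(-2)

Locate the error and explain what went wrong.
Step 3: Take square root: x = sqrt(-2)

Step 3 takes the square root of -2, which is negative. In the real number system, the square root of a negative number is undefined. The equation x^2 + 2 = 0 has no real solutions. Square roots of negative numbers only exist in the complex numbers.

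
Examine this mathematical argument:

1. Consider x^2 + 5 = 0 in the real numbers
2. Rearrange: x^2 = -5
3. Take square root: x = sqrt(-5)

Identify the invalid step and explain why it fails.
Step 3: Take square root: x = sqrt(-5)

Step 3 takes the square root of -5, which is negative. In the real number system, the square root of a negative number is undefined. The equation x^2 + 5 = 0 has no real solutions. Square roots of negative numbers only exist in the complex numbers.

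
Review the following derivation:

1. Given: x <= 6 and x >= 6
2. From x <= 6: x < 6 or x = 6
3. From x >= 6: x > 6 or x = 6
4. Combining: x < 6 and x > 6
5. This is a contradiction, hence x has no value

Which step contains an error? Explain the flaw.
Step 4: Combining: x < 6 and x > 6

Step 4 incorrectly combines the conditions. From x <= 6 and x >= 6, the intersection is x = 6. The error treats the 'or' cases as 'and' requirements. The correct conclusion is that x = 6 is the unique solution, not that no solution exists.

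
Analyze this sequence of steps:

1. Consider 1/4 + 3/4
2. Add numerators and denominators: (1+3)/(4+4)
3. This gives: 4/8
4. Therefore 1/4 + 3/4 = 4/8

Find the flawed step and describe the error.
Step 2: Add numerators and denominators: (1+3)/(4+4)

Step 2 incorrectly adds fractions by separately adding numerators and denominators. This is wrong. The correct method requires a common denominator: 1/4 + 3/4 = (1×4 + 3×4)/(4×4) = 16/16 = 1. The method used gives 4/8, which is different.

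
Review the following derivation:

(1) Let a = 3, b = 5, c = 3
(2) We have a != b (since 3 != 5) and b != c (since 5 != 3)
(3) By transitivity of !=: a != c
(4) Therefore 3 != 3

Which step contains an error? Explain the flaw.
Step 3: By transitivity of !=: a != c

Step 3 incorrectly applies transitivity to the '!=' relation. Transitivity states: if a R b and b R c, then a R c. However, '!=' is not transitive. Counterexample: 3 != 5 and 5 != 3, but 3 = 3 (both equal 3). Transitivity holds for relations like <, <=, =, but not for !=.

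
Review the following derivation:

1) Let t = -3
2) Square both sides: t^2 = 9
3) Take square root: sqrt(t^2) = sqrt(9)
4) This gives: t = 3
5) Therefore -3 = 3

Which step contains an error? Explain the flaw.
Step 4: This gives: t = 3

Step 4 incorrectly states that sqrt(t^2) = t. The correct identity is sqrt(t^2) = |t|. Since t = -3 < 0, we have sqrt(t^2) = |-3| = 3, not t = -3.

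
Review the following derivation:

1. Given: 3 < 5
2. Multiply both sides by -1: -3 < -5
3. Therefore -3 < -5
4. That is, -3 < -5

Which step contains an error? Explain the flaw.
Step 2: Multiply both sides by -1: -3 < -5

Step 2 multiplies both sides by -1 but fails to reverse the inequality sign. When multiplying (or dividing) an inequality by a negative number, the direction must be reversed. Since 3 < 5, we should get -3 > -5, i.e., -3 > -5.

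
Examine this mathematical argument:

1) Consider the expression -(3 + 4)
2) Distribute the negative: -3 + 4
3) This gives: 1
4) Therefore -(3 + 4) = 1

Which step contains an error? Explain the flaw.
Step 2: Distribute the negative: -3 + 4

Step 2 incorrectly distributes the negative sign. The correct distribution is -(3 + 4) = -3 - 4 = -7. The negative must be applied to both terms, not just the first. The error treats -(3 + 4) as -3 + 4, which equals 1 instead of -7.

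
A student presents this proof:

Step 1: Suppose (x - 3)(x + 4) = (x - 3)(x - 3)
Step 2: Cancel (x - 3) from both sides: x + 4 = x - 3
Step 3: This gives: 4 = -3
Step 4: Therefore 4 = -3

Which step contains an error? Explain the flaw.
Step 2: Cancel (x - 3) from both sides: x + 4 = x - 3

Step 2 cancels (x - 3) from both sides. This is only valid if (x - 3) ≠ 0, i.e., x ≠ 3. When x = 3, both sides equal zero regardless of the other factors. The correct approach requires considering x = 3 as a separate case.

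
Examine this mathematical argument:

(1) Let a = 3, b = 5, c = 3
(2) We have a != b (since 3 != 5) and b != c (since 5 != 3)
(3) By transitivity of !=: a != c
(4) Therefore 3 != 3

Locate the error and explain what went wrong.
Step 3: By transitivity of !=: a != c

Step 3 incorrectly applies transitivity to the '!=' relation. Transitivity states: if a R b and b R c, then a R c. However, '!=' is not transitive. Counterexample: 3 != 5 and 5 != 3, but 3 = 3 (both equal 3). Transitivity holds for relations like <, <=, =, but not for !=.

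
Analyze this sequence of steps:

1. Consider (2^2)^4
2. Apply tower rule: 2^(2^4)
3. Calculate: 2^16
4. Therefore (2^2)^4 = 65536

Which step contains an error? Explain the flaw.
Step 2: Apply tower rule: 2^(2^4)

Step 2 incorrectly states that (a^b)^c = a^(b^c). The correct rule is (a^b)^c = a^(b×c). The actual value is (2^2)^4 = 2^8 = 256, not 2^16 = 65536.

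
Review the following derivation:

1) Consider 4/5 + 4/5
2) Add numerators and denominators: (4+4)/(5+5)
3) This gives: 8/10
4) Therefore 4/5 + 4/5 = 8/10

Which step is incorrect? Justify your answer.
Step 2: Add numerators and denominators: (4+4)/(5+5)

Step 2 incorrectly adds fractions by separately adding numerators and denominators. This is wrong. The correct method requires a common denominator: 4/5 + 4/5 = (4×5 + 4×5)/(5×5) = 40/25 = 8/5. The method used gives 8/10, which is different.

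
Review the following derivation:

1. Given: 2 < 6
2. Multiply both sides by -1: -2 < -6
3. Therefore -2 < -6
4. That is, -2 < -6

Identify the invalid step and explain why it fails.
Step 2: Multiply both sides by -1: -2 < -6

Step 2 multiplies both sides by -1 but fails to reverse the inequality sign. When multiplying (or dividing) an inequality by a negative number, the direction must be reversed. Since 2 < 6, we should get -2 > -6, i.e., -2 > -6.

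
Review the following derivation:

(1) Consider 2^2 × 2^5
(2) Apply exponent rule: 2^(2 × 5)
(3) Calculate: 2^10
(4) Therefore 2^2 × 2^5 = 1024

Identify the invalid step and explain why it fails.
Step 2: Apply exponent rule: 2^(2 × 5)

Step 2 incorrectly states that a^b × a^c = a^(b×c). The correct rule is a^b × a^c = a^(b+c). The actual value is 2^2 × 2^5 = 2^7 = 128, not 2^10 = 1024.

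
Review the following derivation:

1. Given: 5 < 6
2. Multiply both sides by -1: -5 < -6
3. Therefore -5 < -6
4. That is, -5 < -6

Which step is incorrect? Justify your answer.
Step 2: Multiply both sides by -1: -5 < -6

Step 2 multiplies both sides by -1 but fails to reverse the inequality sign. When multiplying (or dividing) an inequality by a negative number, the direction must be reversed. Since 5 < 6, we should get -5 > -6, i.e., -5 > -6.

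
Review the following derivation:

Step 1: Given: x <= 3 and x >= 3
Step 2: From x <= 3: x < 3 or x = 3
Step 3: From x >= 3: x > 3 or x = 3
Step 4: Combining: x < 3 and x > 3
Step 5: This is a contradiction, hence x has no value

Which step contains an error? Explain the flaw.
Step 4: Combining: x < 3 and x > 3

Step 4 incorrectly combines the conditions. From x <= 3 and x >= 3, the intersection is x = 3. The error treats the 'or' cases as 'and' requirements. The correct conclusion is that x = 3 is the unique solution, not that no solution exists.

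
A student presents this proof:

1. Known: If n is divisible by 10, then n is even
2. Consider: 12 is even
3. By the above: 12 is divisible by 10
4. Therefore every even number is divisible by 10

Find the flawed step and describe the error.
Step 3: By the above: 12 is divisible by 10

Step 3 commits the fallacy of affirming the consequent. The known fact 'divisible by 10 → even' does NOT imply 'even → divisible by 10'. That would be the converse, which is false. For example, 12 is even but 12 ÷ 10 = 1.20, which is not an integer.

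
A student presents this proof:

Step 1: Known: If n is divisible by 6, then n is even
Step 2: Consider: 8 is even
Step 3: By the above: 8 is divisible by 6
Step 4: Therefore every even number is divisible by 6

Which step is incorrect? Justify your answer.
Step 3: By the above: 8 is divisible by 6

Step 3 commits the fallacy of affirming the consequent. The known fact 'divisible by 6 → even' does NOT imply 'even → divisible by 6'. That would be the converse, which is false. For example, 8 is even but 8 ÷ 6 = 1.33, which is not an integer.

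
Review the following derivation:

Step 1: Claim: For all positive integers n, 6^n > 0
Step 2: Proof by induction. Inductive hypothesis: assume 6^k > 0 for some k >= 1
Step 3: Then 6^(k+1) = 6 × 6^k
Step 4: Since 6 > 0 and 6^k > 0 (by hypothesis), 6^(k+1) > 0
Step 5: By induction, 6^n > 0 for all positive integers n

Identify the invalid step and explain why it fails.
Step 5: By induction, 6^n > 0 for all positive integers n

Step 5 concludes the proof by induction, but no base case was ever established. A valid induction proof requires: (1) a base case proving 6^1 > 0, and (2) an inductive step showing IF 6^k > 0 THEN 6^(k+1) > 0. Steps 2-4 correctly establish the inductive step, but without the base case the conclusion in step 5 does not follow.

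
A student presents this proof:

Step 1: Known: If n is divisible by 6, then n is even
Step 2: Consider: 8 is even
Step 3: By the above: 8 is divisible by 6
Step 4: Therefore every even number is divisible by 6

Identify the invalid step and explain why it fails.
Step 3: By the above: 8 is divisible by 6

Step 3 commits the fallacy of affirming the consequent. The known fact 'divisible by 6 → even' does NOT imply 'even → divisible by 6'. That would be the converse, which is false. For example, 8 is even but 8 ÷ 6 = 1.33, which is not an integer.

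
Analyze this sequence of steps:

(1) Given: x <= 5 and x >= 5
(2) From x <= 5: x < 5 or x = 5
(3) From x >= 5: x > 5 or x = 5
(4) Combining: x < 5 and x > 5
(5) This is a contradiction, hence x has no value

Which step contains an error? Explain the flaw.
Step 4: Combining: x < 5 and x > 5

Step 4 incorrectly combines the conditions. From x <= 5 and x >= 5, the intersection is x = 5. The error treats the 'or' cases as 'and' requirements. The correct conclusion is that x = 5 is the unique solution, not that no solution exists.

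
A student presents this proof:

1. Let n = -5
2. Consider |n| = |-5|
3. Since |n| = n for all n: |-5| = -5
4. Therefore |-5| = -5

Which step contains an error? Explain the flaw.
Step 3: Since |n| = n for all n: |-5| = -5

Step 3 incorrectly states that |n| = n for all n. The correct definition is |n| = n when n >= 0, and |n| = -n when n < 0. Since -5 < 0, we have |-5| = -(-5) = 5, not -5.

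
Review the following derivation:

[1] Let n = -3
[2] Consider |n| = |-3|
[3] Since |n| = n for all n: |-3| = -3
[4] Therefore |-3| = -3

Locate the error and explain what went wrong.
Step 3: Since |n| = n for all n: |-3| = -3

Step 3 incorrectly states that |n| = n for all n. The correct definition is |n| = n when n >= 0, and |n| = -n when n < 0. Since -3 < 0, we have |-3| = -(-3) = 3, not -3.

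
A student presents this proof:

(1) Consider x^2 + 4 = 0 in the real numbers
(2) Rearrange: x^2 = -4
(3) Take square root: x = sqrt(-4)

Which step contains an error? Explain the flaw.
Step 3: Take square root: x = sqrt(-4)

Step 3 takes the square root of -4, which is negative. In the real number system, the square root of a negative number is undefined. The equation x^2 + 4 = 0 has no real solutions. Square roots of negative numbers only exist in the complex numbers.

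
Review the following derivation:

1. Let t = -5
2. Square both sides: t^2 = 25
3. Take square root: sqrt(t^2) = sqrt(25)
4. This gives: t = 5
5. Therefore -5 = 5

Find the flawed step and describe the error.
Step 4: This gives: t = 5

Step 4 incorrectly states that sqrt(t^2) = t. The correct identity is sqrt(t^2) = |t|. Since t = -5 < 0, we have sqrt(t^2) = |-5| = 5, not t = -5.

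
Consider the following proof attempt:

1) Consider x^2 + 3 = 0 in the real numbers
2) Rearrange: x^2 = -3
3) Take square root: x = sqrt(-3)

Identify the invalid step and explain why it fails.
Step 3: Take square root: x = sqrt(-3)

Step 3 takes the square root of -3, which is negative. In the real number system, the square root of a negative number is undefined. The equation x^2 + 3 = 0 has no real solutions. Square roots of negative numbers only exist in the complex numbers.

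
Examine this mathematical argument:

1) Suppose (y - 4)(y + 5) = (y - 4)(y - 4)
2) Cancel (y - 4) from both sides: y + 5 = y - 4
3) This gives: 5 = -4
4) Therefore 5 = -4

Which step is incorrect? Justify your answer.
Step 2: Cancel (y - 4) from both sides: y + 5 = y - 4

Step 2 cancels (y - 4) from both sides. This is only valid if (y - 4) ≠ 0, i.e., y ≠ 4. When y = 4, both sides equal zero regardless of the other factors. The correct approach requires considering y = 4 as a separate case.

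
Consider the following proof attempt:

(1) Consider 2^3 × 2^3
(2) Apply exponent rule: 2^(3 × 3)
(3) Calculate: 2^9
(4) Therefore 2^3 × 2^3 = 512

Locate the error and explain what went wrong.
Step 2: Apply exponent rule: 2^(3 × 3)

Step 2 incorrectly states that a^b × a^c = a^(b×c). The correct rule is a^b × a^c = a^(b+c). The actual value is 2^3 × 2^3 = 2^6 = 64, not 2^9 = 512.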